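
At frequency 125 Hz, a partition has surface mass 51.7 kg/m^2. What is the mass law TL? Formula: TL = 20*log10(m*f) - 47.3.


m * f = 51.7 * 125 = 6462.5
20*log10(6462.5) = 76.208 dB
TL = 76.208 - 47.3 = 28.908 dB


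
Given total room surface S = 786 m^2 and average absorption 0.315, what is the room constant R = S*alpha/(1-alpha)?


R = 786 * 0.315 / (1 - 0.315) = 361.45 m^2


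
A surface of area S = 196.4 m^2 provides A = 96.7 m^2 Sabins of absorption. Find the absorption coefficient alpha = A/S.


Absorption coefficient = absorbed power / incident power
alpha = A / S = 96.7 / 196.4 = 0.49236


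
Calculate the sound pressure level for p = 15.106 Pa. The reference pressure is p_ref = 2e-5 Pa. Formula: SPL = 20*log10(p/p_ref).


p / p_ref = 15.106 / 2e-5 = 755300
SPL = 20 * log10(755300) = 117.56 dB


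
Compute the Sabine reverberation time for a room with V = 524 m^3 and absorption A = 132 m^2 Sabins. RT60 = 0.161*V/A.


RT60 = 0.161 * 524 / 132 = 0.63912 s


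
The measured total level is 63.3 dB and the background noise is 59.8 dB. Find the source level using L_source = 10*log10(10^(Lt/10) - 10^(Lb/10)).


10^(63.3/10) = 2.13796e+06
10^(59.8/10) = 954993
Difference = 2.13796e+06 - 954993 = 1.18297e+06
L_source = 10*log10(1.18297e+06) = 60.73 dB


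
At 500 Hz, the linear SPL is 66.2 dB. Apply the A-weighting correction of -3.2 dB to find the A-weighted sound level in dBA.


A-weighting table: 500 Hz -> -3.2 dB correction
SPL_A = SPL + correction = 66.2 + (-3.2) = 63 dBA


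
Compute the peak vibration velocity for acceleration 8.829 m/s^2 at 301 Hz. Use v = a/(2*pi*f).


omega = 2*pi*f = 2*pi*301 = 1891.24 rad/s
v = a / omega = 8.829 / 1891.24 = 0.0046684 m/s


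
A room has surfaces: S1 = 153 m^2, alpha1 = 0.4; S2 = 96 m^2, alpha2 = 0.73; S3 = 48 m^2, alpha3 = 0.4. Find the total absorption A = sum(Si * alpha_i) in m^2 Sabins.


153 * 0.4 = 61.2
96 * 0.73 = 70.08
48 * 0.4 = 19.2
A_total = 61.2 + 70.08 + 19.2 = 150.48 m^2


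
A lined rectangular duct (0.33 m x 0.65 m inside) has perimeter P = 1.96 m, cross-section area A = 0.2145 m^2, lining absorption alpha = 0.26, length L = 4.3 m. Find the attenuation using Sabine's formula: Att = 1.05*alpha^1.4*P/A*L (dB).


alpha^1.4 = 0.26^1.4 = 0.151692
Attenuation rate = 1.05 * alpha^1.4 * P / A
= 1.05 * 0.151692 * 1.96 / 0.2145 = 1.45539 dB/m
Total Att = 1.45539 * 4.3 = 6.2582 dB


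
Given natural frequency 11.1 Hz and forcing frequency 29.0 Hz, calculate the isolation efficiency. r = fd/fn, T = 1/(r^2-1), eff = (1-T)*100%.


r = 29.0 / 11.1 = 2.61261
r^2 - 1 = 2.61261^2 - 1 = 5.82573
T = 1/5.82573 = 0.171652
Efficiency = (1 - 0.171652)*100 = 82.835 %


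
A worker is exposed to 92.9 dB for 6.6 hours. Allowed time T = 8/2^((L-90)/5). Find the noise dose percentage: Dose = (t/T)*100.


T_allowed = 8 / 2^((92.9 - 90)/5) = 5.35171 hr
Dose = 6.6 / 5.35171 * 100 = 123.33 %


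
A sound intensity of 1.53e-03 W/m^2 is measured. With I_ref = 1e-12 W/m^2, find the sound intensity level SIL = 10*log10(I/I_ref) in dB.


I / I_ref = 1.53e-03 / 1e-12 = 1.53e+09
SIL = 10 * log10(1.53e+09) = 91.847 dB


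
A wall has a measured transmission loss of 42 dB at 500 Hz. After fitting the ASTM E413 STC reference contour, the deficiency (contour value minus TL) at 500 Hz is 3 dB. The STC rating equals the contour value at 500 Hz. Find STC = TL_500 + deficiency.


By ASTM E413, STC = value of the fitted reference contour at 500 Hz.
Contour value at 500 Hz = TL_500 + deficiency = 42 + 3 = 45
STC = 45


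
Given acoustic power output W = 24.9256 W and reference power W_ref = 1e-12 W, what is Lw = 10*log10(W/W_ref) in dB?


W / W_ref = 24.9256 / 1e-12 = 2.49256e+13
Lw = 10 * log10(2.49256e+13) = 133.97 dB


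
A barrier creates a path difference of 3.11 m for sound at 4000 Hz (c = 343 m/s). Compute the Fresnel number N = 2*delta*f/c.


N = 2*delta*f/c = 2*delta/lambda, where lambda = c/f
lambda = 343 / 4000 = 0.08575 m
N = 2 * 3.11 / 0.08575 = 72.536


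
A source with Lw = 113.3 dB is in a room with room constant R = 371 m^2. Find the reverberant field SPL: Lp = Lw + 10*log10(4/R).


4/R = 4/371 = 0.0107817
Lp = 113.3 + 10*log10(0.0107817) = 93.627 dB


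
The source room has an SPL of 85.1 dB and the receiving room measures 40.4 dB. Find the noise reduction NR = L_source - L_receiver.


NR = L_source - L_receiver (difference between source and receiving room levels)
NR = 85.1 - 40.4 = 44.7 dB


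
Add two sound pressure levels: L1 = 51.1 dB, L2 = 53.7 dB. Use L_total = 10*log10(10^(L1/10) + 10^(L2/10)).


10^(51.1/10) = 128825
10^(53.7/10) = 234423
Sum = 128825 + 234423 = 363248
L_total = 10*log10(363248) = 55.602 dB


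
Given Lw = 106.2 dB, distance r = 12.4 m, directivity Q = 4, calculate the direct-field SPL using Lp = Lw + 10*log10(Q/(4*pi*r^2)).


4*pi*r^2 = 4*pi*12.4^2 = 1932.21 m^2
Q / (4*pi*r^2) = 4 / 1932.21 = 0.00207017
Lp = 106.2 + 10*log10(0.00207017) = 79.36 dB


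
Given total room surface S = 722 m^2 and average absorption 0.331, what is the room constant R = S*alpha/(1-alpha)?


R = 722 * 0.331 / (1 - 0.331) = 357.22 m^2


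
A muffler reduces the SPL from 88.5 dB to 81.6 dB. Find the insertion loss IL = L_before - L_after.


Insertion loss = SPL without muffler - SPL with muffler
IL = 88.5 - 81.6 = 6.9 dB


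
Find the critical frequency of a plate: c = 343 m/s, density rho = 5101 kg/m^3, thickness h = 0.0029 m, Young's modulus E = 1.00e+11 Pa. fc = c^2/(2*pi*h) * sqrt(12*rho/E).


12*rho/E = 12*5101/1.00e+11 = 6.1212e-07
sqrt(12*rho/E) = sqrt(6.1212e-07) = 0.000782381
c^2/(2*pi*h) = 343^2/(2*pi*0.0029) = 6.4567e+06
fc = 6.4567e+06 * 0.000782381 = 5051.6 Hz


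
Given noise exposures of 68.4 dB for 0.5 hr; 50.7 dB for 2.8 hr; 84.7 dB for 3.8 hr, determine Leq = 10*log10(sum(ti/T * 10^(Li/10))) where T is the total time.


T_total = 0.5 + 2.8 + 3.8 = 7.1 hr
(0.5/7.1) * 10^(68.4/10) = 487205
(2.8/7.1) * 10^(50.7/10) = 46334
(3.8/7.1) * 10^(84.7/10) = 1.57952e+08
Sum = 487205 + 46334 + 1.57952e+08 = 1.58486e+08
Leq = 10*log10(1.58486e+08) = 82 dB


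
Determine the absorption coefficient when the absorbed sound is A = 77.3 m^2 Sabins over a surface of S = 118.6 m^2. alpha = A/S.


Absorption coefficient = absorbed power / incident power
alpha = A / S = 77.3 / 118.6 = 0.65177


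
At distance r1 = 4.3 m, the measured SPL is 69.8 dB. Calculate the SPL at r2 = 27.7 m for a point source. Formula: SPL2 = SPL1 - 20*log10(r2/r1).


r2/r1 = 27.7/4.3 = 6.44186
Correction = 20*log10(6.44186) = 16.1802 dB
SPL2 = 69.8 - 16.1802 = 53.62 dB


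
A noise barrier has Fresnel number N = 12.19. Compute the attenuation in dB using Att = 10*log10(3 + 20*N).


3 + 20*N = 3 + 20*12.19 = 246.8
Att = 10*log10(246.8) = 23.923 dB


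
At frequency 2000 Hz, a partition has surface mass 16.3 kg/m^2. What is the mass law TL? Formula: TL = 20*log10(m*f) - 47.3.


m * f = 16.3 * 2000 = 32600
20*log10(32600) = 90.2644 dB
TL = 90.2644 - 47.3 = 42.964 dB


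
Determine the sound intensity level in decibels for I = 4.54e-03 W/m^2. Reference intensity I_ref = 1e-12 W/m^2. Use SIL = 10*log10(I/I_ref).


I / I_ref = 4.54e-03 / 1e-12 = 4.54e+09
SIL = 10 * log10(4.54e+09) = 96.571 dB


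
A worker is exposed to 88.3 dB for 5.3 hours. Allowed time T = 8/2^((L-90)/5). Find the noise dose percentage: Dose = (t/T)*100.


T_allowed = 8 / 2^((88.3 - 90)/5) = 10.1261 hr
Dose = 5.3 / 10.1261 * 100 = 52.34 %


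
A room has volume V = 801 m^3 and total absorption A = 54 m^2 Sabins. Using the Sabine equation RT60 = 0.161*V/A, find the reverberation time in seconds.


RT60 = 0.161 * 801 / 54 = 2.3882 s


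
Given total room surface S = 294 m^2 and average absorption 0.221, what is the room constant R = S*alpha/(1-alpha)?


R = 294 * 0.221 / (1 - 0.221) = 83.407 m^2


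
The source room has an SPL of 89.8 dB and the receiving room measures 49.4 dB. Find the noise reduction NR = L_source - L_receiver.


NR = L_source - L_receiver (difference between source and receiving room levels)
NR = 89.8 - 49.4 = 40.4 dB


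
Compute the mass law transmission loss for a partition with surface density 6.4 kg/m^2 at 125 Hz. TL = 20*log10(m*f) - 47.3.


m * f = 6.4 * 125 = 800
20*log10(800) = 58.0618 dB
TL = 58.0618 - 47.3 = 10.762 dB


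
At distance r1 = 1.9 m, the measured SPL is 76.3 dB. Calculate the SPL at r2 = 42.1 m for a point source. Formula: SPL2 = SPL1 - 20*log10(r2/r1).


r2/r1 = 42.1/1.9 = 22.1579
Correction = 20*log10(22.1579) = 26.9106 dB
SPL2 = 76.3 - 26.9106 = 49.389 dB


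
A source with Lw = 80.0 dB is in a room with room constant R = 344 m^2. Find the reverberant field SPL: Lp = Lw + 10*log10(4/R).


4/R = 4/344 = 0.0116279
Lp = 80.0 + 10*log10(0.0116279) = 60.655 dB


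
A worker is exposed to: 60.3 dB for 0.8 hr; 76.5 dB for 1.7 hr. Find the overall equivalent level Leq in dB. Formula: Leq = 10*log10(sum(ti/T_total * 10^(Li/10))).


T_total = 0.8 + 1.7 = 2.5 hr
(0.8/2.5) * 10^(60.3/10) = 342886
(1.7/2.5) * 10^(76.5/10) = 3.03745e+07
Sum = 342886 + 3.03745e+07 = 3.07174e+07
Leq = 10*log10(3.07174e+07) = 74.874 dB


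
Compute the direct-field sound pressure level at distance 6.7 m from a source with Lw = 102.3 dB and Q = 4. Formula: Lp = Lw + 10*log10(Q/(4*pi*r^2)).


4*pi*r^2 = 4*pi*6.7^2 = 564.104 m^2
Q / (4*pi*r^2) = 4 / 564.104 = 0.00709089
Lp = 102.3 + 10*log10(0.00709089) = 80.807 dB


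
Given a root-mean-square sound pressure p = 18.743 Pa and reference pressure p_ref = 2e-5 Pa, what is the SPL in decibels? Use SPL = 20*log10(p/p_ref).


p / p_ref = 18.743 / 2e-5 = 937150
SPL = 20 * log10(937150) = 119.44 dB


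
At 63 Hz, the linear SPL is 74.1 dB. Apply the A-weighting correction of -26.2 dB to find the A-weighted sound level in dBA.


A-weighting table: 63 Hz -> -26.2 dB correction
SPL_A = SPL + correction = 74.1 + (-26.2) = 47.9 dBA


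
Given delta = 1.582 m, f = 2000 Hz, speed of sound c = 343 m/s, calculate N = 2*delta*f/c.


N = 2*delta*f/c = 2*delta/lambda, where lambda = c/f
lambda = 343 / 2000 = 0.1715 m
N = 2 * 1.582 / 0.1715 = 18.449


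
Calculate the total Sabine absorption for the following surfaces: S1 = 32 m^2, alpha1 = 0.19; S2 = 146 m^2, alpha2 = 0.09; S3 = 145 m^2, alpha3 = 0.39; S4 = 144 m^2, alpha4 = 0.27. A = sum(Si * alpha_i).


32 * 0.19 = 6.08
146 * 0.09 = 13.14
145 * 0.39 = 56.55
144 * 0.27 = 38.88
A_total = 6.08 + 13.14 + 56.55 + 38.88 = 114.65 m^2


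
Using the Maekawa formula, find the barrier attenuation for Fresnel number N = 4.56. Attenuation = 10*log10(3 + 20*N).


3 + 20*N = 3 + 20*4.56 = 94.2
Att = 10*log10(94.2) = 19.741 dB


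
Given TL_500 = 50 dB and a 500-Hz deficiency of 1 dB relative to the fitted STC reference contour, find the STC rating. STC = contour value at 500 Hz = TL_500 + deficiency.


By ASTM E413, STC = value of the fitted reference contour at 500 Hz.
Contour value at 500 Hz = TL_500 + deficiency = 50 + 1 = 51
STC = 51


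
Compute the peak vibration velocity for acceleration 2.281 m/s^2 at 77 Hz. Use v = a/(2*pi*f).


omega = 2*pi*f = 2*pi*77 = 483.805 rad/s
v = a / omega = 2.281 / 483.805 = 0.0047147 m/s


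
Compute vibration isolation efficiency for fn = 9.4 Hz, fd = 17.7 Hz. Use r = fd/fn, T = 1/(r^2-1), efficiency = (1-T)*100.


r = 17.7 / 9.4 = 1.88298
r^2 - 1 = 1.88298^2 - 1 = 2.54561
T = 1/2.54561 = 0.392833
Efficiency = (1 - 0.392833)*100 = 60.717 %


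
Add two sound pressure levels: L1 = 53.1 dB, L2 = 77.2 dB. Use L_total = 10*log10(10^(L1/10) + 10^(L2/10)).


10^(53.1/10) = 204174
10^(77.2/10) = 5.24807e+07
Sum = 204174 + 5.24807e+07 = 5.26849e+07
L_total = 10*log10(5.26849e+07) = 77.217 dB


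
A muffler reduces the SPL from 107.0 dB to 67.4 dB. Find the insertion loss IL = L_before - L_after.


Insertion loss = SPL without muffler - SPL with muffler
IL = 107.0 - 67.4 = 39.6 dB


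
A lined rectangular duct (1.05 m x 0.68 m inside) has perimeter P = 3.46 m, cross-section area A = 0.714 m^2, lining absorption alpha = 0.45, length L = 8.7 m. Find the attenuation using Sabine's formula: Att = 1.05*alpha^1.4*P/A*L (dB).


alpha^1.4 = 0.45^1.4 = 0.326962
Attenuation rate = 1.05 * alpha^1.4 * P / A
= 1.05 * 0.326962 * 3.46 / 0.714 = 1.66366 dB/m
Total Att = 1.66366 * 8.7 = 14.474 dB


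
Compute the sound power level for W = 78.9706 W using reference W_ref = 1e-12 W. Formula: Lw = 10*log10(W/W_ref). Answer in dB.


W / W_ref = 78.9706 / 1e-12 = 7.89706e+13
Lw = 10 * log10(7.89706e+13) = 138.97 dB


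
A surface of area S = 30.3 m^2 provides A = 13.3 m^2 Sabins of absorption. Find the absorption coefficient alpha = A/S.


Absorption coefficient = absorbed power / incident power
alpha = A / S = 13.3 / 30.3 = 0.43894


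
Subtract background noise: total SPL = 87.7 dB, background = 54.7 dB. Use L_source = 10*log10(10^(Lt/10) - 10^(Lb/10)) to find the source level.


10^(87.7/10) = 5.88844e+08
10^(54.7/10) = 295121
Difference = 5.88844e+08 - 295121 = 5.88549e+08
L_source = 10*log10(5.88549e+08) = 87.698 dB


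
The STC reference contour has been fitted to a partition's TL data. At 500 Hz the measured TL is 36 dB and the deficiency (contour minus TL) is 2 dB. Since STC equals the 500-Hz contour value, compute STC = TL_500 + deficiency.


By ASTM E413, STC = value of the fitted reference contour at 500 Hz.
Contour value at 500 Hz = TL_500 + deficiency = 36 + 2 = 38
STC = 38


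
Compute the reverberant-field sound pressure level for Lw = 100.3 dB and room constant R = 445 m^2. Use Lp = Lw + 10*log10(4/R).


4/R = 4/445 = 0.00898876
Lp = 100.3 + 10*log10(0.00898876) = 79.837 dB


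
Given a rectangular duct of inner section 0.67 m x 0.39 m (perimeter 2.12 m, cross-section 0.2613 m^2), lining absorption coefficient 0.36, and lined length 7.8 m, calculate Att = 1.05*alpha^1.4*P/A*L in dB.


alpha^1.4 = 0.36^1.4 = 0.239234
Attenuation rate = 1.05 * alpha^1.4 * P / A
= 1.05 * 0.239234 * 2.12 / 0.2613 = 2.03802 dB/m
Total Att = 2.03802 * 7.8 = 15.897 dB


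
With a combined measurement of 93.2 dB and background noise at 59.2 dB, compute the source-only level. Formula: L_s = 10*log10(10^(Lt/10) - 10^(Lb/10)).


10^(93.2/10) = 2.0893e+09
10^(59.2/10) = 831764
Difference = 2.0893e+09 - 831764 = 2.08847e+09
L_source = 10*log10(2.08847e+09) = 93.198 dB


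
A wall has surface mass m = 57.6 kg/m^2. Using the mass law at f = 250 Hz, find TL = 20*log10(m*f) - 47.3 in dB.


m * f = 57.6 * 250 = 14400
20*log10(14400) = 83.1672 dB
TL = 83.1672 - 47.3 = 35.867 dB


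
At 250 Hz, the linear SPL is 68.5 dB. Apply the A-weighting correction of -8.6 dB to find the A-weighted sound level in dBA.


A-weighting table: 250 Hz -> -8.6 dB correction
SPL_A = SPL + correction = 68.5 + (-8.6) = 59.9 dBA


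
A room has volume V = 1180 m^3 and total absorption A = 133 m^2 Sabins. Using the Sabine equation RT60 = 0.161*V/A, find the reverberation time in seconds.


RT60 = 0.161 * 1180 / 133 = 1.4284 s


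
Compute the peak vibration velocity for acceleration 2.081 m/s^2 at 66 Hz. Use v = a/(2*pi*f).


omega = 2*pi*f = 2*pi*66 = 414.69 rad/s
v = a / omega = 2.081 / 414.69 = 0.0050182 m/s


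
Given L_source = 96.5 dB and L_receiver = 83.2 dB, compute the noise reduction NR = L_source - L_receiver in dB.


NR = L_source - L_receiver (difference between source and receiving room levels)
NR = 96.5 - 83.2 = 13.3 dB


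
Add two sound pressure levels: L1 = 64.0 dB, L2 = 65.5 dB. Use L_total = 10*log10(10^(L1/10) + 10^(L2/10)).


10^(64.0/10) = 2.51189e+06
10^(65.5/10) = 3.54813e+06
Sum = 2.51189e+06 + 3.54813e+06 = 6.06002e+06
L_total = 10*log10(6.06002e+06) = 67.825 dB


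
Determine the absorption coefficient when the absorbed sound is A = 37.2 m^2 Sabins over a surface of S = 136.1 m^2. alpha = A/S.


Absorption coefficient = absorbed power / incident power
alpha = A / S = 37.2 / 136.1 = 0.27333


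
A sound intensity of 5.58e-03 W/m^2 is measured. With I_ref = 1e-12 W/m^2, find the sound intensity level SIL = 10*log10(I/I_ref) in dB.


I / I_ref = 5.58e-03 / 1e-12 = 5.58e+09
SIL = 10 * log10(5.58e+09) = 97.466 dB


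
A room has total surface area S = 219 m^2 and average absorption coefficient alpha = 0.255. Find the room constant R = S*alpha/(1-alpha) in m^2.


R = 219 * 0.255 / (1 - 0.255) = 74.96 m^2


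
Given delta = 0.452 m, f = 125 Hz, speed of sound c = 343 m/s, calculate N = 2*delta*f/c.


N = 2*delta*f/c = 2*delta/lambda, where lambda = c/f
lambda = 343 / 125 = 2.744 m
N = 2 * 0.452 / 2.744 = 0.32945


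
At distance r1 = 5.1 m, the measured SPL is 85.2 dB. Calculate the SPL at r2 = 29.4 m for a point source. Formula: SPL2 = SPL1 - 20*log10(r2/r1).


r2/r1 = 29.4/5.1 = 5.76471
Correction = 20*log10(5.76471) = 15.2155 dB
SPL2 = 85.2 - 15.2155 = 69.984 dB


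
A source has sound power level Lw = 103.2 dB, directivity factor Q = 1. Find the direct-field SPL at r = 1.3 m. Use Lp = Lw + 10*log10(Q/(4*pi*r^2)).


4*pi*r^2 = 4*pi*1.3^2 = 21.2372 m^2
Q / (4*pi*r^2) = 1 / 21.2372 = 0.0470872
Lp = 103.2 + 10*log10(0.0470872) = 89.929 dB


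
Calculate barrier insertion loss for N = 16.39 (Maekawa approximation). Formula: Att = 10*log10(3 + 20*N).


3 + 20*N = 3 + 20*16.39 = 330.8
Att = 10*log10(330.8) = 25.196 dB


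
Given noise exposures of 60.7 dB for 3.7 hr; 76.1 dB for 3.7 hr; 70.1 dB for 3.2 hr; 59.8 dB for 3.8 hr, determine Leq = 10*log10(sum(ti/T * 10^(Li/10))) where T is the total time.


T_total = 3.7 + 3.7 + 3.2 + 3.8 = 14.4 hr
(3.7/14.4) * 10^(60.7/10) = 301883
(3.7/14.4) * 10^(76.1/10) = 1.04674e+07
(3.2/14.4) * 10^(70.1/10) = 2.27398e+06
(3.8/14.4) * 10^(59.8/10) = 252012
Sum = 301883 + 1.04674e+07 + 2.27398e+06 + 252012 = 1.32953e+07
Leq = 10*log10(1.32953e+07) = 71.237 dB


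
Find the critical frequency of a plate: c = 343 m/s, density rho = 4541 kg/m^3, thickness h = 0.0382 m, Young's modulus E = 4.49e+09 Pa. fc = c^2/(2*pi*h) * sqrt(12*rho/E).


12*rho/E = 12*4541/4.49e+09 = 1.21363e-05
sqrt(12*rho/E) = sqrt(1.21363e-05) = 0.00348372
c^2/(2*pi*h) = 343^2/(2*pi*0.0382) = 490168
fc = 490168 * 0.00348372 = 1707.6 Hz


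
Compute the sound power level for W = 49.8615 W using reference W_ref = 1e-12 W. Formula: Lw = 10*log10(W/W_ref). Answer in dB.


W / W_ref = 49.8615 / 1e-12 = 4.98615e+13
Lw = 10 * log10(4.98615e+13) = 136.98 dB


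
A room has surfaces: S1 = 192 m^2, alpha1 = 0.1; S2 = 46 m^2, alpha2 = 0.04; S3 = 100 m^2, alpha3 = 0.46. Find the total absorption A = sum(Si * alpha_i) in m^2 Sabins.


192 * 0.1 = 19.2
46 * 0.04 = 1.84
100 * 0.46 = 46
A_total = 19.2 + 1.84 + 46 = 67.04 m^2


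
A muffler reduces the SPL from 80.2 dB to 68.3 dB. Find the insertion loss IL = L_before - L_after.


Insertion loss = SPL without muffler - SPL with muffler
IL = 80.2 - 68.3 = 11.9 dB


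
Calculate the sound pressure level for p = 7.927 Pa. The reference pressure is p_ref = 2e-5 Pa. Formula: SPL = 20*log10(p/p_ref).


p / p_ref = 7.927 / 2e-5 = 396350
SPL = 20 * log10(396350) = 111.96 dB


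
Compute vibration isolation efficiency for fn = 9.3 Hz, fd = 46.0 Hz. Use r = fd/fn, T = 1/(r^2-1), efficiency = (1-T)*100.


r = 46.0 / 9.3 = 4.94624
r^2 - 1 = 4.94624^2 - 1 = 23.4653
T = 1/23.4653 = 0.0426161
Efficiency = (1 - 0.0426161)*100 = 95.738 %


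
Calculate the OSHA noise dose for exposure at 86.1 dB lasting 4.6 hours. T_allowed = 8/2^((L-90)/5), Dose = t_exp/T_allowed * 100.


T_allowed = 8 / 2^((86.1 - 90)/5) = 13.737 hr
Dose = 4.6 / 13.737 * 100 = 33.486 %


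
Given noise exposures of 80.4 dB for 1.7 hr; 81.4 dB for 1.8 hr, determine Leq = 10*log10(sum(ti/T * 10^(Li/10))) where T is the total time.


T_total = 1.7 + 1.8 = 3.5 hr
(1.7/3.5) * 10^(80.4/10) = 5.32575e+07
(1.8/3.5) * 10^(81.4/10) = 7.09912e+07
Sum = 5.32575e+07 + 7.09912e+07 = 1.24249e+08
Leq = 10*log10(1.24249e+08) = 80.943 dB


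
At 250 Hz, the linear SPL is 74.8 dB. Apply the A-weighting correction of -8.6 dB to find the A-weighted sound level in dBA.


A-weighting table: 250 Hz -> -8.6 dB correction
SPL_A = SPL + correction = 74.8 + (-8.6) = 66.2 dBA


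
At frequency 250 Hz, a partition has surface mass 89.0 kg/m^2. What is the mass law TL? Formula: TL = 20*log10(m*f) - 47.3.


m * f = 89.0 * 250 = 22250
20*log10(22250) = 86.9466 dB
TL = 86.9466 - 47.3 = 39.647 dB


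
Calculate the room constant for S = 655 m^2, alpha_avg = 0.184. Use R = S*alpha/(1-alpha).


R = 655 * 0.184 / (1 - 0.184) = 147.7 m^2


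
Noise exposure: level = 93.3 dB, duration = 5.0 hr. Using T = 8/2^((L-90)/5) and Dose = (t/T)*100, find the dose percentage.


T_allowed = 8 / 2^((93.3 - 90)/5) = 5.06303 hr
Dose = 5.0 / 5.06303 * 100 = 98.755 %


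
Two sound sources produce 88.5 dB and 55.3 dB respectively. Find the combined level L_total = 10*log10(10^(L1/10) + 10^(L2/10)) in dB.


10^(88.5/10) = 7.07946e+08
10^(55.3/10) = 338844
Sum = 7.07946e+08 + 338844 = 7.08285e+08
L_total = 10*log10(7.08285e+08) = 88.502 dB


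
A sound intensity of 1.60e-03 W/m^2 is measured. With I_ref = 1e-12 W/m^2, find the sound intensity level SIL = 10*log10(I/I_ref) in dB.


I / I_ref = 1.60e-03 / 1e-12 = 1.6e+09
SIL = 10 * log10(1.6e+09) = 92.041 dB


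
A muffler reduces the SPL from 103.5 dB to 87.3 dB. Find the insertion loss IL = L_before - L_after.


Insertion loss = SPL without muffler - SPL with muffler
IL = 103.5 - 87.3 = 16.2 dB


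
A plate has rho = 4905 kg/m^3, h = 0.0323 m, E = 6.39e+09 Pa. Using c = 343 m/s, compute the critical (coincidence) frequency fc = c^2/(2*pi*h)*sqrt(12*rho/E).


12*rho/E = 12*4905/6.39e+09 = 9.21127e-06
sqrt(12*rho/E) = sqrt(9.21127e-06) = 0.00303501
c^2/(2*pi*h) = 343^2/(2*pi*0.0323) = 579703
fc = 579703 * 0.00303501 = 1759.4 Hz


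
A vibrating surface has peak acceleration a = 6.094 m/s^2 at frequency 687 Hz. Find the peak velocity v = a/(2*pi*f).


omega = 2*pi*f = 2*pi*687 = 4316.55 rad/s
v = a / omega = 6.094 / 4316.55 = 0.0014118 m/s


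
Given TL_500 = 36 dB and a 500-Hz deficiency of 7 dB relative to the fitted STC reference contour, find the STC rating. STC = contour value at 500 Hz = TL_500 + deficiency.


By ASTM E413, STC = value of the fitted reference contour at 500 Hz.
Contour value at 500 Hz = TL_500 + deficiency = 36 + 7 = 43
STC = 43


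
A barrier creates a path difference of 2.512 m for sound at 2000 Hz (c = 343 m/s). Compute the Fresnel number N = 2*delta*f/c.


N = 2*delta*f/c = 2*delta/lambda, where lambda = c/f
lambda = 343 / 2000 = 0.1715 m
N = 2 * 2.512 / 0.1715 = 29.294


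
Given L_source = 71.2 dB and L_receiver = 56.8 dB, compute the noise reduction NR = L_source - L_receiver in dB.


NR = L_source - L_receiver (difference between source and receiving room levels)
NR = 71.2 - 56.8 = 14.4 dB


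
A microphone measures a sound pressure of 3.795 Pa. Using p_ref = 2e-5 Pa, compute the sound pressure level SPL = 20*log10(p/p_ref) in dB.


p / p_ref = 3.795 / 2e-5 = 189750
SPL = 20 * log10(189750) = 105.56 dB


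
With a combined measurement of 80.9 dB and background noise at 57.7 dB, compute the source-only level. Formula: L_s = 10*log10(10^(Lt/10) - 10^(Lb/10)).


10^(80.9/10) = 1.23027e+08
10^(57.7/10) = 588844
Difference = 1.23027e+08 - 588844 = 1.22438e+08
L_source = 10*log10(1.22438e+08) = 80.879 dB


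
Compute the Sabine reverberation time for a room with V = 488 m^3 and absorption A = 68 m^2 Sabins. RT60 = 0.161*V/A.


RT60 = 0.161 * 488 / 68 = 1.1554 s


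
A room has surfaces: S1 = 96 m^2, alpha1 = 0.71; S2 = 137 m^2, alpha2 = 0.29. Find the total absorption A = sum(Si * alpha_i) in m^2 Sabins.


96 * 0.71 = 68.16
137 * 0.29 = 39.73
A_total = 68.16 + 39.73 = 107.89 m^2


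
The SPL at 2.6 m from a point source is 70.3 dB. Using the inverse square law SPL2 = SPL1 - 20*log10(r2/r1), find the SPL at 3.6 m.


r2/r1 = 3.6/2.6 = 1.38462
Correction = 20*log10(1.38462) = 2.82661 dB
SPL2 = 70.3 - 2.82661 = 67.473 dB


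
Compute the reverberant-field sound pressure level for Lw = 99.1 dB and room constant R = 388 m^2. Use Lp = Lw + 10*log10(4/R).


4/R = 4/388 = 0.0103093
Lp = 99.1 + 10*log10(0.0103093) = 79.232 dB


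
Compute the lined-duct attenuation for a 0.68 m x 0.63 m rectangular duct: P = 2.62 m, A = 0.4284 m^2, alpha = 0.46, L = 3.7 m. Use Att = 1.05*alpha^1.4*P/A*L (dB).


alpha^1.4 = 0.46^1.4 = 0.337179
Attenuation rate = 1.05 * alpha^1.4 * P / A
= 1.05 * 0.337179 * 2.62 / 0.4284 = 2.16522 dB/m
Total Att = 2.16522 * 3.7 = 8.0113 dB


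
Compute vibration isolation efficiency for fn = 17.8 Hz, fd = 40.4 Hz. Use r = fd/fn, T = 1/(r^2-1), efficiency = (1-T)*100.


r = 40.4 / 17.8 = 2.26966
r^2 - 1 = 2.26966^2 - 1 = 4.15136
T = 1/4.15136 = 0.240885
Efficiency = (1 - 0.240885)*100 = 75.912 %


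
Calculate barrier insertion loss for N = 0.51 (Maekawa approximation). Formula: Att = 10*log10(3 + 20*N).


3 + 20*N = 3 + 20*0.51 = 13.2
Att = 10*log10(13.2) = 11.206 dB


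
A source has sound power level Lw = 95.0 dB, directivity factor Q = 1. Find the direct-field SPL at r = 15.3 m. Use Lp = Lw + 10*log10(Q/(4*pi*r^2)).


4*pi*r^2 = 4*pi*15.3^2 = 2941.66 m^2
Q / (4*pi*r^2) = 1 / 2941.66 = 0.000339944
Lp = 95.0 + 10*log10(0.000339944) = 60.314 dB


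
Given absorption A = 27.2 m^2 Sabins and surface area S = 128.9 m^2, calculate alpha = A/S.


Absorption coefficient = absorbed power / incident power
alpha = A / S = 27.2 / 128.9 = 0.21102


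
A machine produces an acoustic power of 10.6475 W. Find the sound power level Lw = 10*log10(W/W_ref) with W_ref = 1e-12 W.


W / W_ref = 10.6475 / 1e-12 = 1.06475e+13
Lw = 10 * log10(1.06475e+13) = 130.27 dB


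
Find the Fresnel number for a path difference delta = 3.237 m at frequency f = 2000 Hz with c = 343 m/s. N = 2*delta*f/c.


N = 2*delta*f/c = 2*delta/lambda, where lambda = c/f
lambda = 343 / 2000 = 0.1715 m
N = 2 * 3.237 / 0.1715 = 37.749


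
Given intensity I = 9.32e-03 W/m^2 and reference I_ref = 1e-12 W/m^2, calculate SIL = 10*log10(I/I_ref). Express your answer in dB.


I / I_ref = 9.32e-03 / 1e-12 = 9.32e+09
SIL = 10 * log10(9.32e+09) = 99.694 dB


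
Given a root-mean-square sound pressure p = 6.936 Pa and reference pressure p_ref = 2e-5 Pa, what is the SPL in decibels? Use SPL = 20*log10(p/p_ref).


p / p_ref = 6.936 / 2e-5 = 346800
SPL = 20 * log10(346800) = 110.8 dB


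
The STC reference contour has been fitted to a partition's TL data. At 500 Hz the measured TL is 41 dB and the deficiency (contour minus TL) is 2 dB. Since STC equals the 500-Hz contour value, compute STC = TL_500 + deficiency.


By ASTM E413, STC = value of the fitted reference contour at 500 Hz.
Contour value at 500 Hz = TL_500 + deficiency = 41 + 2 = 43
STC = 43


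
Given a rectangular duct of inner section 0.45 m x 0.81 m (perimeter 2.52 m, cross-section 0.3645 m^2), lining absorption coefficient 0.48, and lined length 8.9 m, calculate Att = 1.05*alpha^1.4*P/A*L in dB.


alpha^1.4 = 0.48^1.4 = 0.35788
Attenuation rate = 1.05 * alpha^1.4 * P / A
= 1.05 * 0.35788 * 2.52 / 0.3645 = 2.59794 dB/m
Total Att = 2.59794 * 8.9 = 23.122 dB


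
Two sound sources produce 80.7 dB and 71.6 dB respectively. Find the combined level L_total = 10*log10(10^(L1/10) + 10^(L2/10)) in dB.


10^(80.7/10) = 1.1749e+08
10^(71.6/10) = 1.44544e+07
Sum = 1.1749e+08 + 1.44544e+07 = 1.31944e+08
L_total = 10*log10(1.31944e+08) = 81.204 dB


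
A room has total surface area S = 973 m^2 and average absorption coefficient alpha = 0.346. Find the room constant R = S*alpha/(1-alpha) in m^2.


R = 973 * 0.346 / (1 - 0.346) = 514.77 m^2


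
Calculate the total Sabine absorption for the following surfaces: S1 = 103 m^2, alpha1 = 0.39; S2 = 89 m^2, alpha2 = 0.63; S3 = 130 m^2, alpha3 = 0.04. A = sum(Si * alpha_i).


103 * 0.39 = 40.17
89 * 0.63 = 56.07
130 * 0.04 = 5.2
A_total = 40.17 + 56.07 + 5.2 = 101.44 m^2


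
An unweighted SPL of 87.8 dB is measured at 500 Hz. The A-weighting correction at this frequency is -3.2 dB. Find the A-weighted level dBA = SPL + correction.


A-weighting table: 500 Hz -> -3.2 dB correction
SPL_A = SPL + correction = 87.8 + (-3.2) = 84.6 dBA


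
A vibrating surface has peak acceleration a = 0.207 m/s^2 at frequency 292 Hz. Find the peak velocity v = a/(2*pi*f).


omega = 2*pi*f = 2*pi*292 = 1834.69 rad/s
v = a / omega = 0.207 / 1834.69 = 0.00011283 m/s


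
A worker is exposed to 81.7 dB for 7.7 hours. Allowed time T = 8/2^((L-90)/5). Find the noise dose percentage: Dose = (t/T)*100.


T_allowed = 8 / 2^((81.7 - 90)/5) = 25.2813 hr
Dose = 7.7 / 25.2813 * 100 = 30.457 %


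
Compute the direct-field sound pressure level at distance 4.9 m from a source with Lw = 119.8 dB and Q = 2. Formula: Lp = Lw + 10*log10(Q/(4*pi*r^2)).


4*pi*r^2 = 4*pi*4.9^2 = 301.719 m^2
Q / (4*pi*r^2) = 2 / 301.719 = 0.00662868
Lp = 119.8 + 10*log10(0.00662868) = 98.014 dB


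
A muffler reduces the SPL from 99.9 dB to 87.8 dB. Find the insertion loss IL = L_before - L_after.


Insertion loss = SPL without muffler - SPL with muffler
IL = 99.9 - 87.8 = 12.1 dB


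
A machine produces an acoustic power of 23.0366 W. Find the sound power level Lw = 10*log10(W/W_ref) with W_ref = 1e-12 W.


W / W_ref = 23.0366 / 1e-12 = 2.30366e+13
Lw = 10 * log10(2.30366e+13) = 133.62 dB


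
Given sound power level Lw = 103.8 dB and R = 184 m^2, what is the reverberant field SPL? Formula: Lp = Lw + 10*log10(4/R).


4/R = 4/184 = 0.0217391
Lp = 103.8 + 10*log10(0.0217391) = 87.172 dB


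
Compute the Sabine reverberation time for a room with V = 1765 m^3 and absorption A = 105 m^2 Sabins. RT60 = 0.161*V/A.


RT60 = 0.161 * 1765 / 105 = 2.7063 s


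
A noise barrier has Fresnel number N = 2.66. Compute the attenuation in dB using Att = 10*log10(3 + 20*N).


3 + 20*N = 3 + 20*2.66 = 56.2
Att = 10*log10(56.2) = 17.497 dB


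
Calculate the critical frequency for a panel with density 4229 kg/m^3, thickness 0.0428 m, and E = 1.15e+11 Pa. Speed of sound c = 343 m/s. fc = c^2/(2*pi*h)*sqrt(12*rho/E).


12*rho/E = 12*4229/1.15e+11 = 4.41287e-07
sqrt(12*rho/E) = sqrt(4.41287e-07) = 0.000664294
c^2/(2*pi*h) = 343^2/(2*pi*0.0428) = 437486
fc = 437486 * 0.000664294 = 290.62 Hz


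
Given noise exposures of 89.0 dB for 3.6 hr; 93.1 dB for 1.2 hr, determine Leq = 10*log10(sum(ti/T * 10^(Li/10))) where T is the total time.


T_total = 3.6 + 1.2 = 4.8 hr
(3.6/4.8) * 10^(89.0/10) = 5.95746e+08
(1.2/4.8) * 10^(93.1/10) = 5.10434e+08
Sum = 5.95746e+08 + 5.10434e+08 = 1.10618e+09
Leq = 10*log10(1.10618e+09) = 90.438 dB


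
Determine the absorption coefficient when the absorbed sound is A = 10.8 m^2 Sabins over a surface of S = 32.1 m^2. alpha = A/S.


Absorption coefficient = absorbed power / incident power
alpha = A / S = 10.8 / 32.1 = 0.33645


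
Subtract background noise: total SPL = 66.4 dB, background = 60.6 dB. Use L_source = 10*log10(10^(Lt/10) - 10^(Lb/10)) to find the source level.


10^(66.4/10) = 4.36516e+06
10^(60.6/10) = 1.14815e+06
Difference = 4.36516e+06 - 1.14815e+06 = 3.21701e+06
L_source = 10*log10(3.21701e+06) = 65.075 dB


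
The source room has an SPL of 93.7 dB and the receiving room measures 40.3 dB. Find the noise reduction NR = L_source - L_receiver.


NR = L_source - L_receiver (difference between source and receiving room levels)
NR = 93.7 - 40.3 = 53.4 dB


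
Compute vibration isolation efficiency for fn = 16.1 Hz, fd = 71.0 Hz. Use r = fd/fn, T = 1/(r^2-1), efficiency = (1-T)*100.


r = 71.0 / 16.1 = 4.40994
r^2 - 1 = 4.40994^2 - 1 = 18.4476
T = 1/18.4476 = 0.0542076
Efficiency = (1 - 0.0542076)*100 = 94.579 %


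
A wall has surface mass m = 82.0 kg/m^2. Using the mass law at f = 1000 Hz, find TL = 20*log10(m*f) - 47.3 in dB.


m * f = 82.0 * 1000 = 82000
20*log10(82000) = 98.2763 dB
TL = 98.2763 - 47.3 = 50.976 dB


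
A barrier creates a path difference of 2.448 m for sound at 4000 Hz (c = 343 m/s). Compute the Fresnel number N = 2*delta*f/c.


N = 2*delta*f/c = 2*delta/lambda, where lambda = c/f
lambda = 343 / 4000 = 0.08575 m
N = 2 * 2.448 / 0.08575 = 57.096


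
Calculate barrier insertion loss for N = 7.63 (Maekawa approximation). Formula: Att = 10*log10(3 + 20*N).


3 + 20*N = 3 + 20*7.63 = 155.6
Att = 10*log10(155.6) = 21.92 dB


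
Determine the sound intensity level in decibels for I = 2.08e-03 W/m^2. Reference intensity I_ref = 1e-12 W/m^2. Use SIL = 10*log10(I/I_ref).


I / I_ref = 2.08e-03 / 1e-12 = 2.08e+09
SIL = 10 * log10(2.08e+09) = 93.181 dB


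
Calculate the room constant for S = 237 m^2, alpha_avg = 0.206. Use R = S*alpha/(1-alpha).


R = 237 * 0.206 / (1 - 0.206) = 61.489 m^2


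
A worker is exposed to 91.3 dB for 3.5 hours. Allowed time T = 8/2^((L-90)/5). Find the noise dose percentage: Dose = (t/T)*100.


T_allowed = 8 / 2^((91.3 - 90)/5) = 6.6807 hr
Dose = 3.5 / 6.6807 * 100 = 52.39 %


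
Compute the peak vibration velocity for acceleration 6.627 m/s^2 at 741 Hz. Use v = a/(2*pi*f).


omega = 2*pi*f = 2*pi*741 = 4655.84 rad/s
v = a / omega = 6.627 / 4655.84 = 0.0014234 m/s


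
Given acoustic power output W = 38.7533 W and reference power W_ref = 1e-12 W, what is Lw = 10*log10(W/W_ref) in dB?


W / W_ref = 38.7533 / 1e-12 = 3.87533e+13
Lw = 10 * log10(3.87533e+13) = 135.88 dB


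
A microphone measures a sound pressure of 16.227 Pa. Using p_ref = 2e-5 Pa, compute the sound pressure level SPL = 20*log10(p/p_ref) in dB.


p / p_ref = 16.227 / 2e-5 = 811350
SPL = 20 * log10(811350) = 118.18 dB


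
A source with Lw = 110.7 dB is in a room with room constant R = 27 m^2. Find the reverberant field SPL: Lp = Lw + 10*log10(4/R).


4/R = 4/27 = 0.148148
Lp = 110.7 + 10*log10(0.148148) = 102.41 dB


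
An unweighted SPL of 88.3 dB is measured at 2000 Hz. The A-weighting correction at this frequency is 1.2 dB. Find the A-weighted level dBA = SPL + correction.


A-weighting table: 2000 Hz -> 1.2 dB correction
SPL_A = SPL + correction = 88.3 + (1.2) = 89.5 dBA


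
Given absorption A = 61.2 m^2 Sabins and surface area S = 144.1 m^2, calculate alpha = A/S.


Absorption coefficient = absorbed power / incident power
alpha = A / S = 61.2 / 144.1 = 0.42471


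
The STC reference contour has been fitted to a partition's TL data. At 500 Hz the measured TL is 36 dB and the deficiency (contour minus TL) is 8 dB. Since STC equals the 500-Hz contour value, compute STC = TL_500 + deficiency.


By ASTM E413, STC = value of the fitted reference contour at 500 Hz.
Contour value at 500 Hz = TL_500 + deficiency = 36 + 8 = 44
STC = 44


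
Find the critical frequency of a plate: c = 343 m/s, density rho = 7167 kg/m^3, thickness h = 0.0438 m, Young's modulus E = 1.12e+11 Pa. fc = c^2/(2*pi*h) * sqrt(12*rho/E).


12*rho/E = 12*7167/1.12e+11 = 7.67893e-07
sqrt(12*rho/E) = sqrt(7.67893e-07) = 0.000876295
c^2/(2*pi*h) = 343^2/(2*pi*0.0438) = 427498
fc = 427498 * 0.000876295 = 374.61 Hz


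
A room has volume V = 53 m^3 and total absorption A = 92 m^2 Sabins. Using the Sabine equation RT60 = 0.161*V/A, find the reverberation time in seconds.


RT60 = 0.161 * 53 / 92 = 0.09275 s


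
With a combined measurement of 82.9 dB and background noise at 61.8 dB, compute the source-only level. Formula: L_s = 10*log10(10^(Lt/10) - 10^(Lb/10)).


10^(82.9/10) = 1.94984e+08
10^(61.8/10) = 1.51356e+06
Difference = 1.94984e+08 - 1.51356e+06 = 1.9347e+08
L_source = 10*log10(1.9347e+08) = 82.866 dB


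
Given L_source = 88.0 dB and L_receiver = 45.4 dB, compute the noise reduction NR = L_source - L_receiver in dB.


NR = L_source - L_receiver (difference between source and receiving room levels)
NR = 88.0 - 45.4 = 42.6 dB


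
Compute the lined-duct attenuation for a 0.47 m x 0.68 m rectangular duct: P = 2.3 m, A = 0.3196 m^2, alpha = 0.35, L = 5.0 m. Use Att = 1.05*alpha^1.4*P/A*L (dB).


alpha^1.4 = 0.35^1.4 = 0.229983
Attenuation rate = 1.05 * alpha^1.4 * P / A
= 1.05 * 0.229983 * 2.3 / 0.3196 = 1.73783 dB/m
Total Att = 1.73783 * 5.0 = 8.6891 dB


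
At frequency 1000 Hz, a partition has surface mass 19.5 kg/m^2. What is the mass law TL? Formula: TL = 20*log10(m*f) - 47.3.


m * f = 19.5 * 1000 = 19500
20*log10(19500) = 85.8007 dB
TL = 85.8007 - 47.3 = 38.501 dB


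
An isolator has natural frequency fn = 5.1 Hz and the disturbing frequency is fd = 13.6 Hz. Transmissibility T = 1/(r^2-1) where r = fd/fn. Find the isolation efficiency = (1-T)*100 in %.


r = 13.6 / 5.1 = 2.66667
r^2 - 1 = 2.66667^2 - 1 = 6.11113
T = 1/6.11113 = 0.163636
Efficiency = (1 - 0.163636)*100 = 83.636 %


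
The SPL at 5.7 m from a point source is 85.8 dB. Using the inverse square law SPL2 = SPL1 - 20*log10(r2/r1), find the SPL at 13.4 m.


r2/r1 = 13.4/5.7 = 2.35088
Correction = 20*log10(2.35088) = 7.42461 dB
SPL2 = 85.8 - 7.42461 = 78.375 dB


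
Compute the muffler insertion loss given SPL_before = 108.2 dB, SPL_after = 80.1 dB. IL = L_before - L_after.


Insertion loss = SPL without muffler - SPL with muffler
IL = 108.2 - 80.1 = 28.1 dB


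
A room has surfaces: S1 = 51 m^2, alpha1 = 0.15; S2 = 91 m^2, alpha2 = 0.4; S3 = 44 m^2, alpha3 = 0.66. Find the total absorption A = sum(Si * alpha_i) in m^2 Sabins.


51 * 0.15 = 7.65
91 * 0.4 = 36.4
44 * 0.66 = 29.04
A_total = 7.65 + 36.4 + 29.04 = 73.09 m^2


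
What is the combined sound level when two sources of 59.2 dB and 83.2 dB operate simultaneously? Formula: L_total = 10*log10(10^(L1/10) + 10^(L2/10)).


10^(59.2/10) = 831764
10^(83.2/10) = 2.0893e+08
Sum = 831764 + 2.0893e+08 = 2.09762e+08
L_total = 10*log10(2.09762e+08) = 83.217 dB


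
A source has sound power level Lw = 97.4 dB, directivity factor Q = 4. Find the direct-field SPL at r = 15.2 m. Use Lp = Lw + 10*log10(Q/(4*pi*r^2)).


4*pi*r^2 = 4*pi*15.2^2 = 2903.33 m^2
Q / (4*pi*r^2) = 4 / 2903.33 = 0.00137773
Lp = 97.4 + 10*log10(0.00137773) = 68.792 dB


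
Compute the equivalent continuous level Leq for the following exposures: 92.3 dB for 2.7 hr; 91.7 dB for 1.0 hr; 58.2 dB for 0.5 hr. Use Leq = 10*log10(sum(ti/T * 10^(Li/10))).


T_total = 2.7 + 1.0 + 0.5 = 4.2 hr
(2.7/4.2) * 10^(92.3/10) = 1.09173e+09
(1.0/4.2) * 10^(91.7/10) = 3.52169e+08
(0.5/4.2) * 10^(58.2/10) = 78654
Sum = 1.09173e+09 + 3.52169e+08 + 78654 = 1.44398e+09
Leq = 10*log10(1.44398e+09) = 91.596 dB


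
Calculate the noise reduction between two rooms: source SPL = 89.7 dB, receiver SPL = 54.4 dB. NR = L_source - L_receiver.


NR = L_source - L_receiver (difference between source and receiving room levels)
NR = 89.7 - 54.4 = 35.3 dB


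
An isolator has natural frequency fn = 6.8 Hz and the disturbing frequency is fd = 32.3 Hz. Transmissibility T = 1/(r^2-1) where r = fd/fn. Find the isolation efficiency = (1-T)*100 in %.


r = 32.3 / 6.8 = 4.75
r^2 - 1 = 4.75^2 - 1 = 21.5625
T = 1/21.5625 = 0.0463768
Efficiency = (1 - 0.0463768)*100 = 95.362 %


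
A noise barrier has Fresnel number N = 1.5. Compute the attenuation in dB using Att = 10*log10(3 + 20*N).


3 + 20*N = 3 + 20*1.5 = 33
Att = 10*log10(33) = 15.185 dB


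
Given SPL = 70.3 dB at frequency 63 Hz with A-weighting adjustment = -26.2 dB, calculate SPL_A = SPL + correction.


A-weighting table: 63 Hz -> -26.2 dB correction
SPL_A = SPL + correction = 70.3 + (-26.2) = 44.1 dBA


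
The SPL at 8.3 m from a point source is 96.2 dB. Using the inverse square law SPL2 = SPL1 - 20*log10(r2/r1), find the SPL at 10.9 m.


r2/r1 = 10.9/8.3 = 1.31325
Correction = 20*log10(1.31325) = 2.36695 dB
SPL2 = 96.2 - 2.36695 = 93.833 dB


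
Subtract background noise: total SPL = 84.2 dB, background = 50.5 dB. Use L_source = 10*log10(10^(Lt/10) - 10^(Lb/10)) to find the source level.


10^(84.2/10) = 2.63027e+08
10^(50.5/10) = 112202
Difference = 2.63027e+08 - 112202 = 2.62915e+08
L_source = 10*log10(2.62915e+08) = 84.198 dB
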